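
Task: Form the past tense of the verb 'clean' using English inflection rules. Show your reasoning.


Apply rule: Add -ed. 'clean' becomes 'cleaned'.

cleaned


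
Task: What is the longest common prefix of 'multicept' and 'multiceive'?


Compare from the start: 7 characters match: 'multice'. Mismatch at position 8: 'p' vs 'i'.

multice


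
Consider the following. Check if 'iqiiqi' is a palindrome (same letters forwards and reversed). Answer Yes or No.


Forward: 'iqiiqi'
Reversed: 'iqiiqi'
They are identical.

Yes


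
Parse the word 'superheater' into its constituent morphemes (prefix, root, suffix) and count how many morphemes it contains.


Step 1: Identify prefix: 'super' (meaning: above)
Step 2: Identify root: 'heat'
Step 3: Identify suffix(es): 'er'
Decomposition: super- (prefix: above) + heat (root) + -er (suffix: one who)
Total morphemes: 3

3 morphemes (super- (prefix: above) + heat (root) + -er (suffix: one who))


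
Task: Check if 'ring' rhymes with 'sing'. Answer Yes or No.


Rime (stressed vowel + following sounds) of 'ring': -ing = /ɪŋ/
Rime of 'sing': -ing = /ɪŋ/
/ɪŋ/ and /ɪŋ/ are the same ending sound, so the words rhyme.

Yes


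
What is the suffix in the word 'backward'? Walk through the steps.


The word 'backward' = 'back' (root) + '-ward' (suffix). The suffix is '-ward'.

ward


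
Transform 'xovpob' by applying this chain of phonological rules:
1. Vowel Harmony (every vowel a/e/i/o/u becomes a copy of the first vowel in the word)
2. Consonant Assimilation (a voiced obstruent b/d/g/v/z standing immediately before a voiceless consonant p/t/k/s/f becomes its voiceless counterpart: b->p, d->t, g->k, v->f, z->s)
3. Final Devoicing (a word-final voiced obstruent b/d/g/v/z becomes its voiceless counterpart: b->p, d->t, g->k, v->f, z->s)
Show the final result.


Starting form: 'xovpob'
Rule 1: Vowel Harmony: all vowels already match. No change.
Rule 2: Consonant Assimilation: voiced obstruent before voiceless consonant becomes voiceless ('vp' -> 'fp'). 'xovpob' -> 'xofpob'
Rule 3: Final Devoicing: word-final voiced obstruent 'b' becomes voiceless 'p'. 'xofpob' -> 'xofpop'
Final form: 'xofpop'

xofpop


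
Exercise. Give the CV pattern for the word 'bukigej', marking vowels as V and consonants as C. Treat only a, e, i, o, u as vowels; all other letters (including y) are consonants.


Letter mapping: b = C, u = V, k = C, i = V, g = C, e = V, j = C.

CVCVCVC


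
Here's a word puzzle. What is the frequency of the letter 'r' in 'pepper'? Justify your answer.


Letter 'r' in 'pepper': found at position(s) 6 = 1 occurrence(s).

1


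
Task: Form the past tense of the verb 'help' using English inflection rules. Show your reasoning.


Apply rule: Add -ed. 'help' becomes 'helped'.

helped


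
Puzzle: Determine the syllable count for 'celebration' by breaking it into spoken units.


Break 'celebration' into syllables: cel-e-bra-tion -> cel | e | bra | tion = 4 syllables

4 syllables


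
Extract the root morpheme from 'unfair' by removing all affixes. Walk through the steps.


Remove prefix 'un' from 'unfair' to get root 'fair'.

fair


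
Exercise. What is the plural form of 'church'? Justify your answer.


Apply rule: Add -es (sibilant/fricative ending). 'church' becomes 'churches'.

churches


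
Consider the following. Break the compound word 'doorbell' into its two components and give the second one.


Split 'doorbell' into 'door' + 'bell'. The second part is 'bell'.

bell


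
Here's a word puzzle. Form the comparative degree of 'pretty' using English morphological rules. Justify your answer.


Apply comparative formation (consonant + y: change y to i, add -er): 'pretty' -> 'prettier'.

prettier


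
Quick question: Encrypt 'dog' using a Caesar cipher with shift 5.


Shift each letter by 5: d -> i, o -> t, g -> l. Result: 'itl'.

itl


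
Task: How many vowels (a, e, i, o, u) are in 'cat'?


Vowels in 'cat': a = 1 vowels.

1


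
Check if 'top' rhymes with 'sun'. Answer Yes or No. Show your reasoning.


Rime (stressed vowel + following sounds) of 'top': -op = /ɒp/
Rime of 'sun': -un = /ʌn/
/ɒp/ and /ʌn/ are different ending sounds, so the words do not rhyme.

No


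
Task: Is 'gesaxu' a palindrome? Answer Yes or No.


Forward: 'gesaxu'
Reversed: 'uxaseg'
They differ.

No


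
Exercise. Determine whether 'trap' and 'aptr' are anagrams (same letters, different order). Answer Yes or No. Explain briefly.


Sorted letters of 'trap': 'aprt'
Sorted letters of 'aptr': 'aprt'
They match.

Yes


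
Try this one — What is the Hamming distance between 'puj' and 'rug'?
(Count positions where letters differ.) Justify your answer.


Alignment:
Position 1: 'p' vs 'r' = DIFFER
Position 2: 'u' vs 'u' = match
Position 3: 'j' vs 'g' = DIFFER
Total differences: 2

2


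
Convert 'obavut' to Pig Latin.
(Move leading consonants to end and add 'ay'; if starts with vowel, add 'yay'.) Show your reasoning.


'obavut' starts with a vowel, so add 'yay': 'obavutyay'.

obavutyay


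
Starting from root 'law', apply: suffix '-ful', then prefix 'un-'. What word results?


Step 1: Add suffix '-ful' to 'law' = 'lawful'
Step 2: Add prefix 'un-' to 'lawful' = 'unlawful'

unlawful


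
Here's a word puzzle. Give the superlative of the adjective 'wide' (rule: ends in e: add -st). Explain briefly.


Apply superlative formation (ends in e: add -st): 'wide' -> 'widest'.

widest


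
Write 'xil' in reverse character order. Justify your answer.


Reverse 'xil' character by character: 'lix'.

lix


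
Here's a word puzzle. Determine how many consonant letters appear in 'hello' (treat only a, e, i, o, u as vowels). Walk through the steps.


Consonants in 'hello': h, l, l = 3 consonants.

3


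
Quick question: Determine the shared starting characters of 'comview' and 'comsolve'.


Compare from the start: 3 characters match: 'com'. Mismatch at position 4: 'v' vs 's'.

com


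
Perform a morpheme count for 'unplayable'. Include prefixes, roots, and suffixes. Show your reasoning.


Decomposition: un- (prefix) + play (root) + -able (suffix) = 3 morpheme(s)

3 morphemes


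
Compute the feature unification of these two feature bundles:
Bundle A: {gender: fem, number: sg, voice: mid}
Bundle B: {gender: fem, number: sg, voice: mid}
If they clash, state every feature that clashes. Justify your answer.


Compare features:
gender: A=fem vs B=fem -> unified: fem
number: A=sg vs B=sg -> unified: sg
voice: A=mid vs B=mid -> unified: mid
No clashes found.

Unified: {gender: fem, number: sg, voice: mid}


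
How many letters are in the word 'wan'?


Spell out 'wan' and number each letter: w(1), a(2), n(3). Total: 3 letters.

3


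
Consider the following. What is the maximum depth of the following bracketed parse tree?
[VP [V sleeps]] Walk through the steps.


Count bracket nesting levels:
'[' at pos 0: depth = 1
'[' at pos 4: depth = 2
Maximum depth reached: 2

2


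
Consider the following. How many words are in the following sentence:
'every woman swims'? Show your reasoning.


Split into words: every | woman | swims = 3 words.

3


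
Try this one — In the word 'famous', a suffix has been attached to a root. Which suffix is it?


The word 'famous' = 'fame' (root) + '-ous' (suffix). The suffix is '-ous'.

ous


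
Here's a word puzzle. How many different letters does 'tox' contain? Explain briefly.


Unique letters in 'tox': {o, t, x} = 3 distinct letters.

3


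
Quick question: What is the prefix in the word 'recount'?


The word 'recount' = 're' (prefix) + 'count' (root). The prefix is 're'.

re


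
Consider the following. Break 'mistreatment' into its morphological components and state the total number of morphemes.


Step 1: Identify prefix: 'mis' (meaning: wrongly)
Step 2: Identify root: 'treat'
Step 3: Identify suffix(es): 'ment'
Decomposition: mis- (prefix: wrongly) + treat (root) + -ment (suffix: action/result)
Total morphemes: 3

3 morphemes (mis- (prefix: wrongly) + treat (root) + -ment (suffix: action/result))


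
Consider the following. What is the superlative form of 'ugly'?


Apply superlative formation (consonant + y: change y to i, add -est): 'ugly' -> 'ugliest'.

ugliest


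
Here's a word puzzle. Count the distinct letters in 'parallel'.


Unique letters in 'parallel': {a, e, l, p, r} = 5 distinct letters.

5


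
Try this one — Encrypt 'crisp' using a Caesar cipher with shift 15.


Shift each letter by 15: c -> r, r -> g, i -> x, s -> h, p -> e. Result: 'rgxhe'.

rgxhe


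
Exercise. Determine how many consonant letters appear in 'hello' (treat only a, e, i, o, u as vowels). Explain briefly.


Consonants in 'hello': h, l, l = 3 consonants.

3


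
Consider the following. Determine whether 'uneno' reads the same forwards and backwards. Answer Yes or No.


Forward: 'uneno'
Reversed: 'onenu'
They differ.

No


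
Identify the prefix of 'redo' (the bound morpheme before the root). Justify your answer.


The word 'redo' = 're' (prefix) + 'do' (root). The prefix is 're'.

re


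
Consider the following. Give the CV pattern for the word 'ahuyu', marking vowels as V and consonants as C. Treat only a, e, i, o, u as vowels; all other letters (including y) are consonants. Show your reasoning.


Letter mapping: a = V, h = C, u = V, y = C, u = V.

VCVCV


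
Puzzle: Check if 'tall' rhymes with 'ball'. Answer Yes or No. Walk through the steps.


Rime (stressed vowel + following sounds) of 'tall': -all = /ɔːl/
Rime of 'ball': -all = /ɔːl/
/ɔːl/ and /ɔːl/ are the same ending sound, so the words rhyme.

Yes


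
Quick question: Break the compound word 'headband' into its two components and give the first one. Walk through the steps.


Split 'headband' into 'head' + 'band'. The first part is 'head'.

head


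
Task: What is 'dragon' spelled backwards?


Reverse 'dragon' character by character: 'nogard'.

nogard


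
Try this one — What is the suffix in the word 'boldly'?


The word 'boldly' = 'bold' (root) + '-ly' (suffix). The suffix is '-ly'.

ly


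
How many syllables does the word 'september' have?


Break 'september' into syllables: sep-tem-ber -> sep | tem | ber = 3 syllables

3 syllables


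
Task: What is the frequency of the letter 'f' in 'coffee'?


Letter 'f' in 'coffee': found at position(s) 3, 4 = 2 occurrence(s).

2


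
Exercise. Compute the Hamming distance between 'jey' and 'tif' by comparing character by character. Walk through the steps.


Alignment:
Position 1: 'j' vs 't' = DIFFER
Position 2: 'e' vs 'i' = DIFFER
Position 3: 'y' vs 'f' = DIFFER
Total differences: 3

3


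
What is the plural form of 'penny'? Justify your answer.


Apply rule: Change -y to -ies (consonant + y). 'penny' becomes 'pennies'.

pennies


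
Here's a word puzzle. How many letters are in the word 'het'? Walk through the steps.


Spell out 'het' and number each letter: h(1), e(2), t(3). Total: 3 letters.

3


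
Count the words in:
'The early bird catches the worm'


Split into words: The | early | bird | catches | the | worm = 6 words.

6


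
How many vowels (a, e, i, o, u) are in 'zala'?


Vowels in 'zala': a, a = 2 vowels.

2


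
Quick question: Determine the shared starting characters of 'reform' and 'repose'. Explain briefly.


Compare from the start: 2 characters match: 're'. Mismatch at position 3: 'f' vs 'p'.

re


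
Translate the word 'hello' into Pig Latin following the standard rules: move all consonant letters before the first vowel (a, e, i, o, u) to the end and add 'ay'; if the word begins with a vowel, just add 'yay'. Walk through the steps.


'hello': move consonant cluster 'h' to end and add 'ay': 'ellohay'.

ellohay


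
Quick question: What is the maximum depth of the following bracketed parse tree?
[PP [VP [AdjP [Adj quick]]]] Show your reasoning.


Count bracket nesting levels:
'[' at pos 0: depth = 1
'[' at pos 4: depth = 2
'[' at pos 8: depth = 3
'[' at pos 14: depth = 4
Maximum depth reached: 4

4


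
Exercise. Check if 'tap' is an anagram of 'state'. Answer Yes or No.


Sorted letters of 'tap': 'apt'
Sorted letters of 'state': 'aestt'
They do not match.

No


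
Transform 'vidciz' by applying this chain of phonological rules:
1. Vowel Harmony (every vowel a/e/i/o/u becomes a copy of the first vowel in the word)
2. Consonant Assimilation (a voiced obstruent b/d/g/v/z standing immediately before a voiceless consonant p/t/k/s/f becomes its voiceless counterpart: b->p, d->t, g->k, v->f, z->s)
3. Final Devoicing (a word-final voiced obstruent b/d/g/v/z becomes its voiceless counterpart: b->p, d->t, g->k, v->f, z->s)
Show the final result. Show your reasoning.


Starting form: 'vidciz'
Rule 1: Vowel Harmony: all vowels already match. No change.
Rule 2: Consonant Assimilation: no voiced obstruent (b/d/g/v/z) stands immediately before a voiceless consonant (p/t/k/s/f). No change.
Rule 3: Final Devoicing: word-final voiced obstruent 'z' becomes voiceless 's'. 'vidciz' -> 'vidcis'
Final form: 'vidcis'

vidcis


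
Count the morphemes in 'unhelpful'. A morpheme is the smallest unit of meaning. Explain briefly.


Decomposition: un- (prefix) + help (root) + -ful (suffix) = 3 morpheme(s)

3 morphemes


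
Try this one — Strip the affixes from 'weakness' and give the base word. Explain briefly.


Remove suffix '-ness' from 'weakness' to get root 'weak'.

weak


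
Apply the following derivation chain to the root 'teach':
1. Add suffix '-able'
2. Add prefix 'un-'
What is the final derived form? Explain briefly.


Step 1: Add suffix '-able' to 'teach' = 'teachable'
Step 2: Add prefix 'un-' to 'teachable' = 'unteachable'

unteachable


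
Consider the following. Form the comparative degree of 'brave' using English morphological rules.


Apply comparative formation (ends in e: add -r): 'brave' -> 'braver'.

braver


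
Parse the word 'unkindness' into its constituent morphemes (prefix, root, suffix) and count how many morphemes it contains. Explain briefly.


Step 1: Identify prefix: 'un' (meaning: not/reverse)
Step 2: Identify root: 'kind'
Step 3: Identify suffix(es): 'ness'
Decomposition: un- (prefix: not/reverse) + kind (root) + -ness (suffix: state of)
Total morphemes: 3

3 morphemes (un- (prefix: not/reverse) + kind (root) + -ness (suffix: state of))


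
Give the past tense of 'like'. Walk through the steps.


Apply rule: Add -d (word ends in -e). 'like' becomes 'liked'.

liked


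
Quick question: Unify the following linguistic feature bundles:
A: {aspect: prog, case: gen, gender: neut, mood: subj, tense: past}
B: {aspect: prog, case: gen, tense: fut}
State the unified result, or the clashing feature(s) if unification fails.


Compare features:
aspect: A=prog vs B=prog -> unified: prog
case: A=gen vs B=gen -> unified: gen
gender: A=neut vs B=_ -> unified: neut
mood: A=subj vs B=_ -> unified: subj
tense: A=past vs B=fut -> CLASH
Clash detected on feature 'tense' (past vs fut); unification fails.

CLASH on 'tense' (past vs fut)


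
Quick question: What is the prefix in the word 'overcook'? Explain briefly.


The word 'overcook' = 'over' (prefix) + 'cook' (root). The prefix is 'over'.

over


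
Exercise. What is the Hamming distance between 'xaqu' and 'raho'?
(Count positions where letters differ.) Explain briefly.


Alignment:
Position 1: 'x' vs 'r' = DIFFER
Position 2: 'a' vs 'a' = match
Position 3: 'q' vs 'h' = DIFFER
Position 4: 'u' vs 'o' = DIFFER
Total differences: 3

3


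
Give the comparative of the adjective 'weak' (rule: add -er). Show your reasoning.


Apply comparative formation (add -er): 'weak' -> 'weaker'.

weaker


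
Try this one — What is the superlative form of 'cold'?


Apply superlative formation (add -est): 'cold' -> 'coldest'.

coldest


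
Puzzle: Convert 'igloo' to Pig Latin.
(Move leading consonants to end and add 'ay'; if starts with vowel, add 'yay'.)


'igloo' starts with a vowel, so add 'yay': 'iglooyay'.

iglooyay


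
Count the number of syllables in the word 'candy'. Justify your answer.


Break 'candy' into syllables: can-dy -> can | dy = 2 syllables

2 syllables


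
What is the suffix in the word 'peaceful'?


The word 'peaceful' = 'peace' (root) + '-ful' (suffix). The suffix is '-ful'.

ful


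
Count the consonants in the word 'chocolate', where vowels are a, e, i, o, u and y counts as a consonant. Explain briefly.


Consonants in 'chocolate': c, h, c, l, t = 5 consonants.

5


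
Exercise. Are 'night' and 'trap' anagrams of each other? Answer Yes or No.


Sorted letters of 'night': 'ghint'
Sorted letters of 'trap': 'aprt'
They do not match.

No


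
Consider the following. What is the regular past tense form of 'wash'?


Apply rule: Add -ed. 'wash' becomes 'washed'.

washed


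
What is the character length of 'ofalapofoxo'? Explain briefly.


Spell out 'ofalapofoxo' and number each letter: o(1), f(2), a(3), l(4), a(5), p(6), o(7), f(8), o(9), x(10), o(11). Total: 11 letters.

11


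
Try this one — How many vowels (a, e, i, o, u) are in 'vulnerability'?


Vowels in 'vulnerability': u, e, a, i, i = 5 vowels.

5


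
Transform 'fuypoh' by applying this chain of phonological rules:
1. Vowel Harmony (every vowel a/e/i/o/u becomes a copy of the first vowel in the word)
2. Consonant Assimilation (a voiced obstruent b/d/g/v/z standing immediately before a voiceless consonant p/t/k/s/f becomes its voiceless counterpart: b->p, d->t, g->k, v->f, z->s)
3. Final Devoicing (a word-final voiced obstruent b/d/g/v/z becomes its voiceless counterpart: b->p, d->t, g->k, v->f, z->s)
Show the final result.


Starting form: 'fuypoh'
Rule 1: Vowel Harmony: all vowels become 'u' (matching first vowel). 'fuypoh' -> 'fuypuh'
Rule 2: Consonant Assimilation: no voiced obstruent (b/d/g/v/z) stands immediately before a voiceless consonant (p/t/k/s/f). No change.
Rule 3: Final Devoicing: final consonant 'h' is not one of the voiced obstruents b/d/g/v/z. No change.
Final form: 'fuypuh'

fuypuh


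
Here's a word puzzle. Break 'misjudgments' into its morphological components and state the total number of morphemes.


Step 1: Identify prefix: 'mis' (meaning: wrongly)
Step 2: Identify root: 'judge'
Step 3: Identify suffix(es): 'ment, s'
Decomposition: mis- (prefix: wrongly) + judge (root) + -ment (suffix: action/result) + -s (plural)
Total morphemes: 4

4 morphemes (mis- (prefix: wrongly) + judge (root) + -ment (suffix: action/result) + -s (plural))


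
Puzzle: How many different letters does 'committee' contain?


Unique letters in 'committee': {c, e, i, m, o, t} = 6 distinct letters.

6


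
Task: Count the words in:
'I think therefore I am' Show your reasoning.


Split into words: I | think | therefore | I | am = 5 words.

5


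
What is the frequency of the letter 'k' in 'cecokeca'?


Letter 'k' in 'cecokeca': found at position(s) 5 = 1 occurrence(s).

1


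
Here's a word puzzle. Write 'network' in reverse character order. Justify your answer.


Reverse 'network' character by character: 'krowten'.

krowten


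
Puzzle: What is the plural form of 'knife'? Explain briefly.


Apply rule: Change -fe to -ves. 'knife' becomes 'knives'.

knives


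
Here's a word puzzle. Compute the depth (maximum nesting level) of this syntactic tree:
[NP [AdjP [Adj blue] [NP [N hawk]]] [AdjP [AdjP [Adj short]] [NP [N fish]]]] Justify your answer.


Count bracket nesting levels:
'[' at pos 0: depth = 1
'[' at pos 4: depth = 2
'[' at pos 10: depth = 3
'[' at pos 21: depth = 3
'[' at pos 25: depth = 4
'[' at pos 36: depth = 2
'[' at pos 42: depth = 3
'[' at pos 48: depth = 4
'[' at pos 61: depth = 3
'[' at pos 65: depth = 4
Maximum depth reached: 4

4


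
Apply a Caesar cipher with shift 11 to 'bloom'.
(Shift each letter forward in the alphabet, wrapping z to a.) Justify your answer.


Shift each letter by 11: b -> m, l -> w, o -> z, o -> z, m -> x. Result: 'mwzzx'.

mwzzx


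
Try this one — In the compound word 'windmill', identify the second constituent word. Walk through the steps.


Split 'windmill' into 'wind' + 'mill'. The second part is 'mill'.

mill


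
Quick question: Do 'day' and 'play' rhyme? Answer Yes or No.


Rime (stressed vowel + following sounds) of 'day': -ay = /eɪ/
Rime of 'play': -ay = /eɪ/
/eɪ/ and /eɪ/ are the same ending sound, so the words rhyme.

Yes


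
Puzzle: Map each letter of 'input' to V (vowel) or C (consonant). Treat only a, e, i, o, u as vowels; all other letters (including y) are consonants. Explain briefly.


Letter mapping: i = V, n = C, p = C, u = V, t = C.

VCCVC


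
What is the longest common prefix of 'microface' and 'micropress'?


Compare from the start: 5 characters match: 'micro'. Mismatch at position 6: 'f' vs 'p'.

micro


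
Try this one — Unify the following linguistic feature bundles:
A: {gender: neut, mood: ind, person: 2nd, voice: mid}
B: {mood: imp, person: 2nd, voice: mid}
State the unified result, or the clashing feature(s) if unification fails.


Compare features:
gender: A=neut vs B=_ -> unified: neut
mood: A=ind vs B=imp -> CLASH
person: A=2nd vs B=2nd -> unified: 2nd
voice: A=mid vs B=mid -> unified: mid
Clash detected on feature 'mood' (ind vs imp); unification fails.

CLASH on 'mood' (ind vs imp)


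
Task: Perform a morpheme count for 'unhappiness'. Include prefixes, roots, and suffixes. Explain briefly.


Decomposition: un- (prefix) + happy (root) + -ness (suffix) = 3 morpheme(s)

3 morphemes


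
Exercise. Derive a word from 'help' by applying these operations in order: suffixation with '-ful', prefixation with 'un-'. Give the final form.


Step 1: Add suffix '-ful' to 'help' = 'helpful'
Step 2: Add prefix 'un-' to 'helpful' = 'unhelpful'

unhelpful


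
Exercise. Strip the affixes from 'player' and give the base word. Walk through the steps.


Remove suffix '-er' from 'player' to get root 'play'.

play


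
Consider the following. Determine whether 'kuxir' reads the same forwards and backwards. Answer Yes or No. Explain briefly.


Forward: 'kuxir'
Reversed: 'rixuk'
They differ.

No


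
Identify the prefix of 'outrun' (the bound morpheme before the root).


The word 'outrun' = 'out' (prefix) + 'run' (root). The prefix is 'out'.

out


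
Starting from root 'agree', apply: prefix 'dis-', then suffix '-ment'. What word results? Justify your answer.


Step 1: Add prefix 'dis-' to 'agree' = 'disagree'
Step 2: Add suffix '-ment' to 'disagree' = 'disagreement'

disagreement


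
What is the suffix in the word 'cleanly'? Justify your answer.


The word 'cleanly' = 'clean' (root) + '-ly' (suffix). The suffix is '-ly'.

ly


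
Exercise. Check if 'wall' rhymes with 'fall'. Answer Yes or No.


Rime (stressed vowel + following sounds) of 'wall': -all = /ɔːl/
Rime of 'fall': -all = /ɔːl/
/ɔːl/ and /ɔːl/ are the same ending sound, so the words rhyme.

Yes


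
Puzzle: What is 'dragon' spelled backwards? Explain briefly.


Reverse 'dragon' character by character: 'nogard'.

nogard


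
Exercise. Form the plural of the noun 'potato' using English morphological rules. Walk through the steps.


Apply rule: Add -es (consonant + o). 'potato' becomes 'potatoes'.

potatoes


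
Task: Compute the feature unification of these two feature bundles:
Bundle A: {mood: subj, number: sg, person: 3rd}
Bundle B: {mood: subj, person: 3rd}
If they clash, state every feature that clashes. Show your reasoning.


Compare features:
mood: A=subj vs B=subj -> unified: subj
number: A=sg vs B=_ -> unified: sg
person: A=3rd vs B=3rd -> unified: 3rd
No clashes found.

Unified: {mood: subj, number: sg, person: 3rd}


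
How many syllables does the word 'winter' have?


Break 'winter' into syllables: win-ter -> win | ter = 2 syllables

2 syllables


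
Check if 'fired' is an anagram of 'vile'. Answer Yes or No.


Sorted letters of 'fired': 'defir'
Sorted letters of 'vile': 'eilv'
They do not match.

No


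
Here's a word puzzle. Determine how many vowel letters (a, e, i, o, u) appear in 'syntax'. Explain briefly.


Vowels in 'syntax': a = 1 vowels.

1


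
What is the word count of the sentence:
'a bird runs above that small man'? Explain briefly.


Split into words: a | bird | runs | above | that | small | man = 7 words.

7


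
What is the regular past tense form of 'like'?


Apply rule: Add -d (word ends in -e). 'like' becomes 'liked'.

liked


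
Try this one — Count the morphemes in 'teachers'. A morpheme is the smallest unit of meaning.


Decomposition: teach (root) + -er (suffix) + -s (plural) = 3 morpheme(s)

3 morphemes


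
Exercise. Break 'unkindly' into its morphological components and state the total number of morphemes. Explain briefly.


Step 1: Identify prefix: 'un' (meaning: not/reverse)
Step 2: Identify root: 'kind'
Step 3: Identify suffix(es): 'ly'
Decomposition: un- (prefix: not/reverse) + kind (root) + -ly (suffix: in manner of)
Total morphemes: 3

3 morphemes (un- (prefix: not/reverse) + kind (root) + -ly (suffix: in manner of))


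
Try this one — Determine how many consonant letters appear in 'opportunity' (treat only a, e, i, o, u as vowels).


Consonants in 'opportunity': p, p, r, t, n, t, y = 7 consonants.

7


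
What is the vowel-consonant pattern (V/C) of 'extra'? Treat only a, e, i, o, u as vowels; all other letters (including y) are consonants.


Letter mapping: e = V, x = C, t = C, r = C, a = V.

VCCCV


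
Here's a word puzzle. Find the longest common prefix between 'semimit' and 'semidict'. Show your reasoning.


Compare from the start: 4 characters match: 'semi'. Mismatch at position 5: 'm' vs 'd'.

semi


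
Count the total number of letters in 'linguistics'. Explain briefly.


Spell out 'linguistics' and number each letter: l(1), i(2), n(3), g(4), u(5), i(6), s(7), t(8), i(9), c(10), s(11). Total: 11 letters.

11


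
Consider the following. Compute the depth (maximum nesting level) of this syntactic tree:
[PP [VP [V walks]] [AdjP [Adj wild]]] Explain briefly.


Count bracket nesting levels:
'[' at pos 0: depth = 1
'[' at pos 4: depth = 2
'[' at pos 8: depth = 3
'[' at pos 19: depth = 2
'[' at pos 25: depth = 3
Maximum depth reached: 3

3


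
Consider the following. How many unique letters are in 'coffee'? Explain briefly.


Unique letters in 'coffee': {c, e, f, o} = 4 distinct letters.

4


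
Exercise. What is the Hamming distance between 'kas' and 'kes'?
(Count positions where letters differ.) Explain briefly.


Alignment:
Position 1: 'k' vs 'k' = match
Position 2: 'a' vs 'e' = DIFFER
Position 3: 's' vs 's' = match
Total differences: 1

1


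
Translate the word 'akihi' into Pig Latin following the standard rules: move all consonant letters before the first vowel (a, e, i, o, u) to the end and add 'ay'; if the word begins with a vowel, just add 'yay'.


'akihi' starts with a vowel, so add 'yay': 'akihiyay'.

akihiyay


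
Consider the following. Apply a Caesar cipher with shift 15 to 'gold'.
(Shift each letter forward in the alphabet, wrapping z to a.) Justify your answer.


Shift each letter by 15: g -> v, o -> d, l -> a, d -> s. Result: 'vdas'.

vdas


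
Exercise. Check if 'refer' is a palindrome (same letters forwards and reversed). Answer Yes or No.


Forward: 'refer'
Reversed: 'refer'
They are identical.

Yes


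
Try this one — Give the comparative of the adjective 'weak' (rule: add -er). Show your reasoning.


Apply comparative formation (add -er): 'weak' -> 'weaker'.

weaker


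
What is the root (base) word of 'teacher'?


Remove suffix '-er' from 'teacher' to get root 'teach'.

teach


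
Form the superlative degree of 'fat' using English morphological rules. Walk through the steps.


Apply superlative formation (double final consonant, add -est): 'fat' -> 'fattest'.

fattest


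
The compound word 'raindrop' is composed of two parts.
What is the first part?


Split 'raindrop' into 'rain' + 'drop'. The first part is 'rain'.

rain


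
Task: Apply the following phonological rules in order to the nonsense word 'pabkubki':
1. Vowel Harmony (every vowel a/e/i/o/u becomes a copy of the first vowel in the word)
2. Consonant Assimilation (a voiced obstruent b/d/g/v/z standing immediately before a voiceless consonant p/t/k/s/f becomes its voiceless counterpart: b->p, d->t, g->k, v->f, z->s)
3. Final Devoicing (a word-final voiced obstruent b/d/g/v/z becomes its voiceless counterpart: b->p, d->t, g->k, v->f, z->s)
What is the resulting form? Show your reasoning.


Starting form: 'pabkubki'
Rule 1: Vowel Harmony: all vowels become 'a' (matching first vowel). 'pabkubki' -> 'pabkabka'
Rule 2: Consonant Assimilation: voiced obstruent before voiceless consonant becomes voiceless ('bk' -> 'pk', 'bk' -> 'pk'). 'pabkabka' -> 'papkapka'
Rule 3: Final Devoicing: the word ends in the vowel 'a', not a consonant. No change.
Final form: 'papkapka'

papkapka


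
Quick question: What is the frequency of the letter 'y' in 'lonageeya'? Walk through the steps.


Letter 'y' in 'lonageeya': found at position(s) 8 = 1 occurrence(s).

1


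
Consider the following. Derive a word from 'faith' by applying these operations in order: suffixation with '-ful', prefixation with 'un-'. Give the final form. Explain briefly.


Step 1: Add suffix '-ful' to 'faith' = 'faithful'
Step 2: Add prefix 'un-' to 'faithful' = 'unfaithful'

unfaithful


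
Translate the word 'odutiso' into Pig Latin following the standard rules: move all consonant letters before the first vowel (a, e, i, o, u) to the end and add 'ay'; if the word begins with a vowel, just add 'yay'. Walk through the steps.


'odutiso' starts with a vowel, so add 'yay': 'odutisoyay'.

odutisoyay


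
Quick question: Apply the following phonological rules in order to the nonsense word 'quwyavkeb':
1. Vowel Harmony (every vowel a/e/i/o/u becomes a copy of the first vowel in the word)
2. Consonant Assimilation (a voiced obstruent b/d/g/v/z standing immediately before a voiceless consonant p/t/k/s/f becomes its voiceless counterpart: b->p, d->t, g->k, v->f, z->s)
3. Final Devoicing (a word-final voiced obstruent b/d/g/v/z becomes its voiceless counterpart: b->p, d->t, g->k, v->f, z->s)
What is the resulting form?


Starting form: 'quwyavkeb'
Rule 1: Vowel Harmony: all vowels become 'u' (matching first vowel). 'quwyavkeb' -> 'quwyuvkub'
Rule 2: Consonant Assimilation: voiced obstruent before voiceless consonant becomes voiceless ('vk' -> 'fk'). 'quwyuvkub' -> 'quwyufkub'
Rule 3: Final Devoicing: word-final voiced obstruent 'b' becomes voiceless 'p'. 'quwyufkub' -> 'quwyufkup'
Final form: 'quwyufkup'

quwyufkup


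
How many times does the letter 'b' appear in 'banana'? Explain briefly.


Letter 'b' in 'banana': found at position(s) 1 = 1 occurrence(s).

1


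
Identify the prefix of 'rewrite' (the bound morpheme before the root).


The word 'rewrite' = 're' (prefix) + 'write' (root). The prefix is 're'.

re


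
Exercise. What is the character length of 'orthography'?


Spell out 'orthography' and number each letter: o(1), r(2), t(3), h(4), o(5), g(6), r(7), a(8), p(9), h(10), y(11). Total: 11 letters.

11


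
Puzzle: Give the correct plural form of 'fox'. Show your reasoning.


Apply rule: Add -es (sibilant/fricative ending). 'fox' becomes 'foxes'.

foxes


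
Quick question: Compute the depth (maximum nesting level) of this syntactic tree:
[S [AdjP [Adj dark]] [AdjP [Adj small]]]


Count bracket nesting levels:
'[' at pos 0: depth = 1
'[' at pos 3: depth = 2
'[' at pos 9: depth = 3
'[' at pos 21: depth = 2
'[' at pos 27: depth = 3
Maximum depth reached: 3

3


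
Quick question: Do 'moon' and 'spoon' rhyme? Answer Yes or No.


Rime (stressed vowel + following sounds) of 'moon': -oon = /uːn/
Rime of 'spoon': -oon = /uːn/
/uːn/ and /uːn/ are the same ending sound, so the words rhyme.

Yes


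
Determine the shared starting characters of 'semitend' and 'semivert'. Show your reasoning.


Compare from the start: 4 characters match: 'semi'. Mismatch at position 5: 't' vs 'v'.

semi


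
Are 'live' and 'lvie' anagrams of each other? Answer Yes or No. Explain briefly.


Sorted letters of 'live': 'eilv'
Sorted letters of 'lvie': 'eilv'
They match.

Yes


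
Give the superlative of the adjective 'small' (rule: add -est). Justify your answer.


Apply superlative formation (add -est): 'small' -> 'smallest'.

smallest


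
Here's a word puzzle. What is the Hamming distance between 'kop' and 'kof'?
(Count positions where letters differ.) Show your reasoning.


Alignment:
Position 1: 'k' vs 'k' = match
Position 2: 'o' vs 'o' = match
Position 3: 'p' vs 'f' = DIFFER
Total differences: 1

1


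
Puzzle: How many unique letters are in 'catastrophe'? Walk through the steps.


Unique letters in 'catastrophe': {a, c, e, h, o, p, r, s, t} = 9 distinct letters.

9


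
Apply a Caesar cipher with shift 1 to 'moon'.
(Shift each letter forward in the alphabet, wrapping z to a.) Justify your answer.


Shift each letter by 1: m -> n, o -> p, o -> p, n -> o. Result: 'nppo'.

nppo


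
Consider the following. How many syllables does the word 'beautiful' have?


Break 'beautiful' into syllables: beau-ti-ful -> beau | ti | ful = 3 syllables

3 syllables


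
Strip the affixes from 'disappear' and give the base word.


Remove prefix 'dis' from 'disappear' to get root 'appear'.

appear


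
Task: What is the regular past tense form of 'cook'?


Apply rule: Add -ed. 'cook' becomes 'cooked'.

cooked


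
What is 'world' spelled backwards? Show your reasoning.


Reverse 'world' character by character: 'dlrow'.

dlrow


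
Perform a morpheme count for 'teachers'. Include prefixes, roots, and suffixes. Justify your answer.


Decomposition: teach (root) + -er (suffix) + -s (plural) = 3 morpheme(s)

3 morphemes


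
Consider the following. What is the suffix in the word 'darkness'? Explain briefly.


The word 'darkness' = 'dark' (root) + '-ness' (suffix). The suffix is '-ness'.

ness


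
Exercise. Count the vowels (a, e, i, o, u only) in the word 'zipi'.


Vowels in 'zipi': i, i = 2 vowels.

2


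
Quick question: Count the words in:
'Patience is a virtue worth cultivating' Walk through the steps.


Split into words: Patience | is | a | virtue | worth | cultivating = 6 words.

6


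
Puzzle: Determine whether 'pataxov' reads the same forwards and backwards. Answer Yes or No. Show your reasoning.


Forward: 'pataxov'
Reversed: 'voxatap'
They differ.

No


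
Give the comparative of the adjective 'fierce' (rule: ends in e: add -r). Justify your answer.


Apply comparative formation (ends in e: add -r): 'fierce' -> 'fiercer'.

fiercer


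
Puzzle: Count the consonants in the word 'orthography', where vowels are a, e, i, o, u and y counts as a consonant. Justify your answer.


Consonants in 'orthography': r, t, h, g, r, p, h, y = 8 consonants.

8


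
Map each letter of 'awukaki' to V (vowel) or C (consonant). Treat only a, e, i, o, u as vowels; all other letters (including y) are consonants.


Letter mapping: a = V, w = C, u = V, k = C, a = V, k = C, i = V.

VCVCVCV


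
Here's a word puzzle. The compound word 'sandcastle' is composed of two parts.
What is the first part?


Split 'sandcastle' into 'sand' + 'castle'. The first part is 'sand'.

sand


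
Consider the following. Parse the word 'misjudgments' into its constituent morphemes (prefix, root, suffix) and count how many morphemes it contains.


Step 1: Identify prefix: 'mis' (meaning: wrongly)
Step 2: Identify root: 'judge'
Step 3: Identify suffix(es): 'ment, s'
Decomposition: mis- (prefix: wrongly) + judge (root) + -ment (suffix: action/result) + -s (plural)
Total morphemes: 4

4 morphemes (mis- (prefix: wrongly) + judge (root) + -ment (suffix: action/result) + -s (plural))


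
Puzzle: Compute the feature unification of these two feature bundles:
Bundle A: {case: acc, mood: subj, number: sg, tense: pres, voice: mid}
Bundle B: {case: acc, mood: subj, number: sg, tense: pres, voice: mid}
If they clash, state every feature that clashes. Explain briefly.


Compare features:
case: A=acc vs B=acc -> unified: acc
mood: A=subj vs B=subj -> unified: subj
number: A=sg vs B=sg -> unified: sg
tense: A=pres vs B=pres -> unified: pres
voice: A=mid vs B=mid -> unified: mid
No clashes found.

Unified: {case: acc, mood: subj, number: sg, tense: pres, voice: mid}


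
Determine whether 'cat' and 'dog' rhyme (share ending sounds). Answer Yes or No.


Rime (stressed vowel + following sounds) of 'cat': -at = /æt/
Rime of 'dog': -og = /ɒg/
/æt/ and /ɒg/ are different ending sounds, so the words do not rhyme.

No


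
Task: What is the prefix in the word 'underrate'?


The word 'underrate' = 'under' (prefix) + 'rate' (root). The prefix is 'under'.

under


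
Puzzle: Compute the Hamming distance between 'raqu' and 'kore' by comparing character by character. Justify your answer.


Alignment:
Position 1: 'r' vs 'k' = DIFFER
Position 2: 'a' vs 'o' = DIFFER
Position 3: 'q' vs 'r' = DIFFER
Position 4: 'u' vs 'e' = DIFFER
Total differences: 4

4


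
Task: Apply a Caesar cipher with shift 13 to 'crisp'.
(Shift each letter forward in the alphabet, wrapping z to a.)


Shift each letter by 13: c -> p, r -> e, i -> v, s -> f, p -> c. Result: 'pevfc'.

pevfc


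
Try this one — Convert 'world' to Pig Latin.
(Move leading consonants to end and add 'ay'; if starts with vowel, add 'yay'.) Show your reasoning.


'world': move consonant cluster 'w' to end and add 'ay': 'orldway'.

orldway


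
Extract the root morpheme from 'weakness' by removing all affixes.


Remove suffix '-ness' from 'weakness' to get root 'weak'.

weak


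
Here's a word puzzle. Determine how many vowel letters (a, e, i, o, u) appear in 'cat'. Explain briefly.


Vowels in 'cat': a = 1 vowels.

1


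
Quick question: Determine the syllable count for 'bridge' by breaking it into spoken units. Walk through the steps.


Break 'bridge' into syllables: bridge -> bridge = 1 syllable

1 syllable


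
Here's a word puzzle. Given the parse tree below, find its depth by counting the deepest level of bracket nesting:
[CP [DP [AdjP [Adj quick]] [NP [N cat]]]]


Count bracket nesting levels:
'[' at pos 0: depth = 1
'[' at pos 4: depth = 2
'[' at pos 8: depth = 3
'[' at pos 14: depth = 4
'[' at pos 27: depth = 3
'[' at pos 31: depth = 4
Maximum depth reached: 4

4


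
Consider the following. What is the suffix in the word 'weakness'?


The word 'weakness' = 'weak' (root) + '-ness' (suffix). The suffix is '-ness'.

ness


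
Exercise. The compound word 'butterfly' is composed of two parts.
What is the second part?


Split 'butterfly' into 'butter' + 'fly'. The second part is 'fly'.

fly


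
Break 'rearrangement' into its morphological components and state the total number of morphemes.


Step 1: Identify prefix: 're' (meaning: again)
Step 2: Identify root: 'arrange'
Step 3: Identify suffix(es): 'ment'
Decomposition: re- (prefix: again) + arrange (root) + -ment (suffix: action/result)
Total morphemes: 3

3 morphemes (re- (prefix: again) + arrange (root) + -ment (suffix: action/result))


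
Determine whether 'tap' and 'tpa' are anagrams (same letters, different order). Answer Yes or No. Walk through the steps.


Sorted letters of 'tap': 'apt'
Sorted letters of 'tpa': 'apt'
They match.

Yes
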